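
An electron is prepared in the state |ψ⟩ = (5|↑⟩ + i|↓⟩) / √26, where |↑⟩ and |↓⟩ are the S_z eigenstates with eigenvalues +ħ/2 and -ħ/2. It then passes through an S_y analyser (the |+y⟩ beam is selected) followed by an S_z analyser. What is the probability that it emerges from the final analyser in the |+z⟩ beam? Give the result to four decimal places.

0.3462

First analyser (S_y): P(|+y⟩) = |⟨+y|ψ⟩|² = 36/52.
After stage 1 the state is |+y⟩; P(|+z⟩) = |⟨+z|+y⟩|² = 1/2.
Joint probability = 36/52 × 1/2 = 0.3462.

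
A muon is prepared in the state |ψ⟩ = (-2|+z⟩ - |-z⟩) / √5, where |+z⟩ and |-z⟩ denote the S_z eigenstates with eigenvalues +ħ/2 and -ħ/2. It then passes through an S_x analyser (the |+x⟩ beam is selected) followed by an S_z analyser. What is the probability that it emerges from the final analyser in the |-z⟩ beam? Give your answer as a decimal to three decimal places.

First analyser (S_x): P(|+x⟩) = |⟨+x|ψ⟩|² = 9/10.
After stage 1 the state is |+x⟩; P(|-z⟩) = |⟨-z|+x⟩|² = 1/2.
Joint probability = 9/10 × 1/2 = 0.450.

0.450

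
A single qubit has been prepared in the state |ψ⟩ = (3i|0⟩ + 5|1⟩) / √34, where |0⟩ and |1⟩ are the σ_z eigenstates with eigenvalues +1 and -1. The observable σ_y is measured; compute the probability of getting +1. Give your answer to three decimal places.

0.059

|+y⟩ = (|0⟩ + i|1⟩)/√2, so ⟨+y|ψ⟩ = (-2i) / (√2·√34).
P = |-2i|² / 68 = 4/68.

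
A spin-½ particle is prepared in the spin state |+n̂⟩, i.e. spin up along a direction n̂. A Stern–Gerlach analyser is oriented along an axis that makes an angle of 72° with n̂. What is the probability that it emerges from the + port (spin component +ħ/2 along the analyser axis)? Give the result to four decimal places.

0.6545

For spin-½, the probability of finding spin-up along an axis at angle θ to the initial spin direction is cos²(θ/2); spin-down is sin²(θ/2).
θ = 72°, so P = cos²(36°) ≈ 0.6545.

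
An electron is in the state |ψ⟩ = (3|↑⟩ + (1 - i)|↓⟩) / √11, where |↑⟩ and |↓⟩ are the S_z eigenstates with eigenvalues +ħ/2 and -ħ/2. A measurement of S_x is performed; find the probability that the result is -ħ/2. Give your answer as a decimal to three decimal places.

0.227

|-x⟩ = (|↑⟩ - |↓⟩)/√2, so ⟨-x|ψ⟩ = (2 + i) / (√2·√11).
P = |2 + i|² / 22 = 5/22.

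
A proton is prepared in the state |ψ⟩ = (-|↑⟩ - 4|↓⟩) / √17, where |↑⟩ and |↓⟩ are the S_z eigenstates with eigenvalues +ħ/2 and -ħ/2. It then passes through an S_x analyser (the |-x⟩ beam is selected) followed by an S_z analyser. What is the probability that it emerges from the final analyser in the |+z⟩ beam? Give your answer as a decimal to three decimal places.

First analyser (S_x): P(|-x⟩) = |⟨-x|ψ⟩|² = 9/34.
After stage 1 the state is |-x⟩; P(|+z⟩) = |⟨+z|-x⟩|² = 1/2.
Joint probability = 9/34 × 1/2 = 0.132.

0.132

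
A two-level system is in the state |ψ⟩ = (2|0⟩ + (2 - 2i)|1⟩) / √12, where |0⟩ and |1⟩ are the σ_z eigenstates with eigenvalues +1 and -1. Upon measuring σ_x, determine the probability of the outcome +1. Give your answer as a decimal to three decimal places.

0.833

|+x⟩ = (|0⟩ + |1⟩)/√2, so ⟨+x|ψ⟩ = (4 - 2i) / (√2·√12).
P = |4 - 2i|² / 24 = 20/24.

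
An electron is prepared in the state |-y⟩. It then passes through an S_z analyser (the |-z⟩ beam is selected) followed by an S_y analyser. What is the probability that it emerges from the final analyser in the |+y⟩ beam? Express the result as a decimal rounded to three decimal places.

0.250

First analyser (S_z): from |-y⟩, P(|-z⟩) = 1/2.
After stage 1 the state is |-z⟩; P(|+y⟩) = |⟨+y|-z⟩|² = 1/2.
Joint probability = 1/2 × 1/2 = 0.250.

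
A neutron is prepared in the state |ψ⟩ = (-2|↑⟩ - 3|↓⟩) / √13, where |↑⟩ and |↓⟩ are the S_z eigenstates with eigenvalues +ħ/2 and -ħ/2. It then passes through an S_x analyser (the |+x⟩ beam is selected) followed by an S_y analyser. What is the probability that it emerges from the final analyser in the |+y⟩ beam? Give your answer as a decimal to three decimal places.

First analyser (S_x): P(|+x⟩) = |⟨+x|ψ⟩|² = 25/26.
After stage 1 the state is |+x⟩; P(|+y⟩) = |⟨+y|+x⟩|² = 1/2.
Joint probability = 25/26 × 1/2 = 0.481.

0.481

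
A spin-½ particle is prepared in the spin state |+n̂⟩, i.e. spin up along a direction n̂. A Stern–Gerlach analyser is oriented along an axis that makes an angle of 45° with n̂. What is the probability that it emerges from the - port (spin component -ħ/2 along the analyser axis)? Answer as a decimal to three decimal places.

0.146

For spin-½, the probability of finding spin-up along an axis at angle θ to the initial spin direction is cos²(θ/2); spin-down is sin²(θ/2).
θ = 45°, so P = sin²(22.5°) ≈ 0.146.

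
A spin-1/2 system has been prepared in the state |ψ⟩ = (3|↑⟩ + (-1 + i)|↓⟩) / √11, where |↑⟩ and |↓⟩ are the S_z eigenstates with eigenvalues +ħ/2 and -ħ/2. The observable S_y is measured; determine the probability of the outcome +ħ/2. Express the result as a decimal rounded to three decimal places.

|+y⟩ = (|↑⟩ + i|↓⟩)/√2, so ⟨+y|ψ⟩ = (4 + i) / (√2·√11).
P = |4 + i|² / 22 = 17/22.

0.773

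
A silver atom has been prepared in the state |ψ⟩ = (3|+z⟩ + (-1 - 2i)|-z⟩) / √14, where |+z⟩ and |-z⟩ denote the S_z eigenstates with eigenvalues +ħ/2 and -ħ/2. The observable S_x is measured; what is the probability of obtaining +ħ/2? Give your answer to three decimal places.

0.286

|+x⟩ = (|+z⟩ + |-z⟩)/√2, so ⟨+x|ψ⟩ = (2 - 2i) / (√2·√14).
P = |2 - 2i|² / 28 = 8/28.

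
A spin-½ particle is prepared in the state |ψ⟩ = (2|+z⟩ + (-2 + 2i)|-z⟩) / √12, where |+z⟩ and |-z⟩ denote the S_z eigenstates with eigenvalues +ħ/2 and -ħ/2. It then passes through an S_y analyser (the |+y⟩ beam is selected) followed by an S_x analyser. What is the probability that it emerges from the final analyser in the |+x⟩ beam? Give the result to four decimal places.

First analyser (S_y): P(|+y⟩) = |⟨+y|ψ⟩|² = 20/24.
After stage 1 the state is |+y⟩; P(|+x⟩) = |⟨+x|+y⟩|² = 1/2.
Joint probability = 20/24 × 1/2 = 0.4167.

0.4167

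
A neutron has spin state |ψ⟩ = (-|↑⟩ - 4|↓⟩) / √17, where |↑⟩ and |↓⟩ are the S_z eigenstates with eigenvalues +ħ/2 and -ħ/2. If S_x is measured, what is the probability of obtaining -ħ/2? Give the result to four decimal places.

0.2647

|-x⟩ = (|↑⟩ - |↓⟩)/√2, so ⟨-x|ψ⟩ = (3) / (√2·√17).
P = |3|² / 34 = 9/34.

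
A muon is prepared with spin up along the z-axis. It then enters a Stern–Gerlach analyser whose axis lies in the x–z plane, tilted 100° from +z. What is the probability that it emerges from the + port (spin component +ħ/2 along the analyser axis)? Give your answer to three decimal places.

0.413

For spin-½, the probability of finding spin-up along an axis at angle θ to the initial spin direction is cos²(θ/2); spin-down is sin²(θ/2).
θ = 100°, so P = cos²(50°) ≈ 0.413.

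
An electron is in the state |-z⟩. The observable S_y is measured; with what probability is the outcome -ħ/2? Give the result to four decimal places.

In the S_z basis, |-z⟩ = |-z⟩ and |-y⟩ = (|+z⟩ - i|-z⟩)/√2.
|⟨-y|-z⟩|² = 1/2.

0.5000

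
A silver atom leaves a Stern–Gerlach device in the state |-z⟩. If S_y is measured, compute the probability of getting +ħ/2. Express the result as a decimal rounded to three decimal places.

In the S_z basis, |-z⟩ = |↓⟩ and |+y⟩ = (|↑⟩ + i|↓⟩)/√2.
|⟨+y|-z⟩|² = 1/2.

0.500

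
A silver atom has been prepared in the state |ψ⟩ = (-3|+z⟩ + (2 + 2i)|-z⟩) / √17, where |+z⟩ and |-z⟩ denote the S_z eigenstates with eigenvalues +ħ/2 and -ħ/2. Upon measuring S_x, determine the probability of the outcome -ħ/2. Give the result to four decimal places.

|-x⟩ = (|+z⟩ - |-z⟩)/√2, so ⟨-x|ψ⟩ = (-5 - 2i) / (√2·√17).
P = |-5 - 2i|² / 34 = 29/34.

0.8529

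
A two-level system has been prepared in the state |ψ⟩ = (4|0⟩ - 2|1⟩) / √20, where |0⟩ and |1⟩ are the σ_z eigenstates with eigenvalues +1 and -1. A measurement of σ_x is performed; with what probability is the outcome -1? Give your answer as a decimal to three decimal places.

0.900

|-x⟩ = (|0⟩ - |1⟩)/√2, so ⟨-x|ψ⟩ = (6) / (√2·√20).
P = |6|² / 40 = 36/40.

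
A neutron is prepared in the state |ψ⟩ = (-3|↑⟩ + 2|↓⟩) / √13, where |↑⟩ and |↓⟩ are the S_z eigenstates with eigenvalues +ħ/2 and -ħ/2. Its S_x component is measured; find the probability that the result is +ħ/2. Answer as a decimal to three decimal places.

|+x⟩ = (|↑⟩ + |↓⟩)/√2, so ⟨+x|ψ⟩ = (-1) / (√2·√13).
P = |-1|² / 26 = 1/26.

0.038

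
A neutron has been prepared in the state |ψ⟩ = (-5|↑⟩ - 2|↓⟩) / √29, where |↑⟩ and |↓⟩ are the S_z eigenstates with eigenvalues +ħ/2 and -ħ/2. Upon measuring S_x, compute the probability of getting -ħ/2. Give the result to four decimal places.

|-x⟩ = (|↑⟩ - |↓⟩)/√2, so ⟨-x|ψ⟩ = (-3) / (√2·√29).
P = |-3|² / 58 = 9/58.

0.1552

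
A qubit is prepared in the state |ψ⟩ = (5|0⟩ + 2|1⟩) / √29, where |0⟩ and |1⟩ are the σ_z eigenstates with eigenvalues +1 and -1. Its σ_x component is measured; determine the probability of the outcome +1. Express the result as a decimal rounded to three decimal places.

|+x⟩ = (|0⟩ + |1⟩)/√2, so ⟨+x|ψ⟩ = (7) / (√2·√29).
P = |7|² / 58 = 49/58.

0.845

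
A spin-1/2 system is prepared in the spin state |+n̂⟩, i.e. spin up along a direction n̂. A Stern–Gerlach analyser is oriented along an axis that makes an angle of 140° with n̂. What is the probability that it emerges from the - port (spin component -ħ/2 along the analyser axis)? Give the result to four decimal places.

0.8830

For spin-½, the probability of finding spin-up along an axis at angle θ to the initial spin direction is cos²(θ/2); spin-down is sin²(θ/2).
θ = 140°, so P = sin²(70°) ≈ 0.8830.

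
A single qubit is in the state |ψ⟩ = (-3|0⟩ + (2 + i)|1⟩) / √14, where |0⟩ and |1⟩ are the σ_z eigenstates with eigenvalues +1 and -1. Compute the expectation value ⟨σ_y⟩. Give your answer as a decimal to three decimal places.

-0.429

⟨σ_y⟩ = 2 Im(a* b)/(|a|²+|b|²) with a = -3, b = (2 + i).
a* b = (-6 - 3i), so ⟨σ_y⟩ = -6/14.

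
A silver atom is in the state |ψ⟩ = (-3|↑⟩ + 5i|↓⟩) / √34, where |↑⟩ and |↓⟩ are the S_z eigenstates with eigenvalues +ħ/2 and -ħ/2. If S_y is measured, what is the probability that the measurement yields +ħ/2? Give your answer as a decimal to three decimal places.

|+y⟩ = (|↑⟩ + i|↓⟩)/√2, so ⟨+y|ψ⟩ = (2) / (√2·√34).
P = |2|² / 68 = 4/68.

0.059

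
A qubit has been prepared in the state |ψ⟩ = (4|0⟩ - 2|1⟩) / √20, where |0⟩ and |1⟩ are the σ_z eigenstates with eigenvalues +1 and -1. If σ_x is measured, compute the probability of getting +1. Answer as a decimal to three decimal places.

0.100

|+x⟩ = (|0⟩ + |1⟩)/√2, so ⟨+x|ψ⟩ = (2) / (√2·√20).
P = |2|² / 40 = 4/40.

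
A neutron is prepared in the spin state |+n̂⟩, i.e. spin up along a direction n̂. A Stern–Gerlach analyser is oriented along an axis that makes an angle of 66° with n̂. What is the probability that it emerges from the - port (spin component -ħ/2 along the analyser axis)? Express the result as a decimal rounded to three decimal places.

0.297

For spin-½, the probability of finding spin-up along an axis at angle θ to the initial spin direction is cos²(θ/2); spin-down is sin²(θ/2).
θ = 66°, so P = sin²(33°) ≈ 0.297.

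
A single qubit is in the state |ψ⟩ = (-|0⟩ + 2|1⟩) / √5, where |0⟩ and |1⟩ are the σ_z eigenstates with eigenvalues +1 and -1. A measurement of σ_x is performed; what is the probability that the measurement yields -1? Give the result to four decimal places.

|-x⟩ = (|0⟩ - |1⟩)/√2, so ⟨-x|ψ⟩ = (-3) / (√2·√5).
P = |-3|² / 10 = 9/10.

0.9000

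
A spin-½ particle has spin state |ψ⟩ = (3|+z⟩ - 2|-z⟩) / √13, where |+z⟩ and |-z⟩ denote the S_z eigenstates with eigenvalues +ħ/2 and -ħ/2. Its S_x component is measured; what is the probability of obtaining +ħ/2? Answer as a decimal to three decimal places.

|+x⟩ = (|+z⟩ + |-z⟩)/√2, so ⟨+x|ψ⟩ = (1) / (√2·√13).
P = |1|² / 26 = 1/26.

0.038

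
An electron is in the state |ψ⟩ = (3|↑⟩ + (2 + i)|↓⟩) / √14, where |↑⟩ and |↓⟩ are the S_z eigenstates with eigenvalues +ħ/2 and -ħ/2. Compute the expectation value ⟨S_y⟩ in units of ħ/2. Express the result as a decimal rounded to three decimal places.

⟨σ_y⟩ = 2 Im(a* b)/(|a|²+|b|²) with a = 3, b = (2 + i).
a* b = (6 + 3i), so ⟨σ_y⟩ = 6/14.
⟨S_y⟩ = (ħ/2)·⟨σ_y⟩.

0.429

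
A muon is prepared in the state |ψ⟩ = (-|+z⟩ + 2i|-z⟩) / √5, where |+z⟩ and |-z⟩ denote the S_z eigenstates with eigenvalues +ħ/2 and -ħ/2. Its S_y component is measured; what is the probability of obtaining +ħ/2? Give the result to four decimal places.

0.1000

|+y⟩ = (|+z⟩ + i|-z⟩)/√2, so ⟨+y|ψ⟩ = (1) / (√2·√5).
P = |1|² / 10 = 1/10.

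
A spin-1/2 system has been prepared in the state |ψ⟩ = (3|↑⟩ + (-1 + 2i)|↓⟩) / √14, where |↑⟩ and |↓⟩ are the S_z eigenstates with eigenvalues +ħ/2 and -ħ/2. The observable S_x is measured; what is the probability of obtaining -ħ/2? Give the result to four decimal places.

0.7143

|-x⟩ = (|↑⟩ - |↓⟩)/√2, so ⟨-x|ψ⟩ = (4 - 2i) / (√2·√14).
P = |4 - 2i|² / 28 = 20/28.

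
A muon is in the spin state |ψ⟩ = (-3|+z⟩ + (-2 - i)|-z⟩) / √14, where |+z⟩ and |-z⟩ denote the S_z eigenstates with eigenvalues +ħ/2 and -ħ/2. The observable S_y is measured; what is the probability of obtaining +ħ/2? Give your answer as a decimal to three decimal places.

0.714

|+y⟩ = (|+z⟩ + i|-z⟩)/√2, so ⟨+y|ψ⟩ = (-4 + 2i) / (√2·√14).
P = |-4 + 2i|² / 28 = 20/28.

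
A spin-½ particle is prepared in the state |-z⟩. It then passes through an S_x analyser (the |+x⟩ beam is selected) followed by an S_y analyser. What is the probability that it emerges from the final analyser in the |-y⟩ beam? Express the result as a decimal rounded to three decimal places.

First analyser (S_x): from |-z⟩, P(|+x⟩) = 1/2.
After stage 1 the state is |+x⟩; P(|-y⟩) = |⟨-y|+x⟩|² = 1/2.
Joint probability = 1/2 × 1/2 = 0.250.

0.250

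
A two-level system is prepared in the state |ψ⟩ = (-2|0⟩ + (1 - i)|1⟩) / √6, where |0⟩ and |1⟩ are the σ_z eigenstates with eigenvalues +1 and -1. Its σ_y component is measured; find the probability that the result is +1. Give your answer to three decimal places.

0.833

|+y⟩ = (|0⟩ + i|1⟩)/√2, so ⟨+y|ψ⟩ = (-3 - i) / (√2·√6).
P = |-3 - i|² / 12 = 10/12.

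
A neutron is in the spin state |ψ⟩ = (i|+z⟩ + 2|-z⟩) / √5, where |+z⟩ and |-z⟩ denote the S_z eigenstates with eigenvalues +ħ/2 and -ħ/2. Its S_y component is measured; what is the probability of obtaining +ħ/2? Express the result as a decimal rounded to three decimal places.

0.100

|+y⟩ = (|+z⟩ + i|-z⟩)/√2, so ⟨+y|ψ⟩ = (-i) / (√2·√5).
P = |-i|² / 10 = 1/10.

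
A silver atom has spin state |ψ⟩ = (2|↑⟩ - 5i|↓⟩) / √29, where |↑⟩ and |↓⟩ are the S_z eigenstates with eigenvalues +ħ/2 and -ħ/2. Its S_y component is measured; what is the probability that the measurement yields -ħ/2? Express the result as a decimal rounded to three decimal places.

0.845

|-y⟩ = (|↑⟩ - i|↓⟩)/√2, so ⟨-y|ψ⟩ = (7) / (√2·√29).
P = |7|² / 58 = 49/58.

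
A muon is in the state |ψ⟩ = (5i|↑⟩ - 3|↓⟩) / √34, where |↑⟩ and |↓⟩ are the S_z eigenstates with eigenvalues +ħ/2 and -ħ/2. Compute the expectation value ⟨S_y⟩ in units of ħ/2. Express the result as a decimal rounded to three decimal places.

0.882

⟨σ_y⟩ = 2 Im(a* b)/(|a|²+|b|²) with a = 5i, b = -3.
a* b = 15i, so ⟨σ_y⟩ = 30/34.
⟨S_y⟩ = (ħ/2)·⟨σ_y⟩.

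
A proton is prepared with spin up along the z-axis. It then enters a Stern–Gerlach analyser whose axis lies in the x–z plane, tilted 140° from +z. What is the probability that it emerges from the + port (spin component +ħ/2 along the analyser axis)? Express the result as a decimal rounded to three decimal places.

0.117

For spin-½, the probability of finding spin-up along an axis at angle θ to the initial spin direction is cos²(θ/2); spin-down is sin²(θ/2).
θ = 140°, so P = cos²(70°) ≈ 0.117.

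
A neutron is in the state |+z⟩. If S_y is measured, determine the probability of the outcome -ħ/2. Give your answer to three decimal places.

0.500

In the S_z basis, |+z⟩ = |+z⟩ and |-y⟩ = (|+z⟩ - i|-z⟩)/√2.
|⟨-y|+z⟩|² = 1/2.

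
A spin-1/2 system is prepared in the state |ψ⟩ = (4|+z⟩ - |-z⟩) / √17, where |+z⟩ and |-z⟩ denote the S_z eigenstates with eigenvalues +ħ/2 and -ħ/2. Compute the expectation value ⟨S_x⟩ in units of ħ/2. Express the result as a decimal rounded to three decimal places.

-0.471

⟨σ_x⟩ = 2 Re(a* b)/(|a|²+|b|²) with a = 4, b = -1.
a* b = -4, so ⟨σ_x⟩ = -8/17.
⟨S_x⟩ = (ħ/2)·⟨σ_x⟩.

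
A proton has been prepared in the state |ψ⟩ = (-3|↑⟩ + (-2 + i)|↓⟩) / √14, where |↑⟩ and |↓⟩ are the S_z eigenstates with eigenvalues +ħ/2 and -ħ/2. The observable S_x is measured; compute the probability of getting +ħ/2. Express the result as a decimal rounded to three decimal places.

|+x⟩ = (|↑⟩ + |↓⟩)/√2, so ⟨+x|ψ⟩ = (-5 + i) / (√2·√14).
P = |-5 + i|² / 28 = 26/28.

0.929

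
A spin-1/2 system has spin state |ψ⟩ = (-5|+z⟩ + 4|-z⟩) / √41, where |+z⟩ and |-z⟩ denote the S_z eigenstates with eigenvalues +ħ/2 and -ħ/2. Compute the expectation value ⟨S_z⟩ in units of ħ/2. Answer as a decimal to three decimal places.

0.220

⟨σ_z⟩ = |a|² - |b|² divided by |a|²+|b|², with a, b the |+z⟩, |-z⟩ amplitudes.
= (25 - 16)/41 = 9/41.
⟨S_z⟩ = (ħ/2)·⟨σ_z⟩.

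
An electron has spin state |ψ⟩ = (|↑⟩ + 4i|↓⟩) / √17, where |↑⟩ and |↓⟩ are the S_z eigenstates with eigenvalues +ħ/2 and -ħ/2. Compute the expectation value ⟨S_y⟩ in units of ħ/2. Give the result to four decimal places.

⟨σ_y⟩ = 2 Im(a* b)/(|a|²+|b|²) with a = 1, b = 4i.
a* b = 4i, so ⟨σ_y⟩ = 8/17.
⟨S_y⟩ = (ħ/2)·⟨σ_y⟩.

0.4706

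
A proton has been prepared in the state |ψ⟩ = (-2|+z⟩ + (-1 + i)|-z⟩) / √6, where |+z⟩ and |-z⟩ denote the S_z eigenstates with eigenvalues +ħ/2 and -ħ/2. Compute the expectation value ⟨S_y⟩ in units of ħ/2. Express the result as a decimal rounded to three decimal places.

⟨σ_y⟩ = 2 Im(a* b)/(|a|²+|b|²) with a = -2, b = (-1 + i).
a* b = (2 - 2i), so ⟨σ_y⟩ = -4/6.
⟨S_y⟩ = (ħ/2)·⟨σ_y⟩.

-0.667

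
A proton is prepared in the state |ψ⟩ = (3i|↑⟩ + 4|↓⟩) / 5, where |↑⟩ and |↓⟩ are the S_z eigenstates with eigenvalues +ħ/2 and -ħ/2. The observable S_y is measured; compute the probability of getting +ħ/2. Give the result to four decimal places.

0.0200

|+y⟩ = (|↑⟩ + i|↓⟩)/√2, so ⟨+y|ψ⟩ = (-i) / (√2·5).
P = |-i|² / 50 = 1/50.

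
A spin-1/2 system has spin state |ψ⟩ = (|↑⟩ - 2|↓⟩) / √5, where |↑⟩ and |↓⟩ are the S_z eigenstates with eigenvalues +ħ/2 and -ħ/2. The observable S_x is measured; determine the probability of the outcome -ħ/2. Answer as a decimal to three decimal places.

|-x⟩ = (|↑⟩ - |↓⟩)/√2, so ⟨-x|ψ⟩ = (3) / (√2·√5).
P = |3|² / 10 = 9/10.

0.900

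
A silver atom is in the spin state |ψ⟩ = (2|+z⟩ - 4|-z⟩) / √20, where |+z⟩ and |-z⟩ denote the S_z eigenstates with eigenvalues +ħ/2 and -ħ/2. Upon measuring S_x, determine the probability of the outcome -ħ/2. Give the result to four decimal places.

|-x⟩ = (|+z⟩ - |-z⟩)/√2, so ⟨-x|ψ⟩ = (6) / (√2·√20).
P = |6|² / 40 = 36/40.

0.9000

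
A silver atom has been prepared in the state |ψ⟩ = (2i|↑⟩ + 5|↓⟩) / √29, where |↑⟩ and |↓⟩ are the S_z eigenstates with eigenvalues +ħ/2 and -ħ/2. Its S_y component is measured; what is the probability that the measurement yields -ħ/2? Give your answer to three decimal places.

|-y⟩ = (|↑⟩ - i|↓⟩)/√2, so ⟨-y|ψ⟩ = (7i) / (√2·√29).
P = |7i|² / 58 = 49/58.

0.845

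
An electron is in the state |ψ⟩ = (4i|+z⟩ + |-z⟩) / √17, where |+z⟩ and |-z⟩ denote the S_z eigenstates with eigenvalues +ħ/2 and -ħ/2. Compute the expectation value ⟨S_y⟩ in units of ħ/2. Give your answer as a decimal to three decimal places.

-0.471

⟨σ_y⟩ = 2 Im(a* b)/(|a|²+|b|²) with a = 4i, b = 1.
a* b = -4i, so ⟨σ_y⟩ = -8/17.
⟨S_y⟩ = (ħ/2)·⟨σ_y⟩.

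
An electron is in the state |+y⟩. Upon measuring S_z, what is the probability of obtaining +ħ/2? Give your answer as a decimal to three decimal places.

In the S_z basis, |+y⟩ = (|+z⟩ + i|-z⟩)/√2 and |+z⟩ = |+z⟩.
|⟨+z|+y⟩|² = 1/2.

0.500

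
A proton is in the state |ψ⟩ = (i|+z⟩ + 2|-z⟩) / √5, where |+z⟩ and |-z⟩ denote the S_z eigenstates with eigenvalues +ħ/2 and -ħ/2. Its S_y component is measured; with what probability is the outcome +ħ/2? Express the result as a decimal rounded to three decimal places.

0.100

|+y⟩ = (|+z⟩ + i|-z⟩)/√2, so ⟨+y|ψ⟩ = (-i) / (√2·√5).
P = |-i|² / 10 = 1/10.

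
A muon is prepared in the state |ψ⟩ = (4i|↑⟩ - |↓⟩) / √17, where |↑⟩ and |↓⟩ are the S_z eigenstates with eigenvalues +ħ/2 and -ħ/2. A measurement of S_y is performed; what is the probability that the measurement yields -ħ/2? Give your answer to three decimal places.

0.265

|-y⟩ = (|↑⟩ - i|↓⟩)/√2, so ⟨-y|ψ⟩ = (3i) / (√2·√17).
P = |3i|² / 34 = 9/34.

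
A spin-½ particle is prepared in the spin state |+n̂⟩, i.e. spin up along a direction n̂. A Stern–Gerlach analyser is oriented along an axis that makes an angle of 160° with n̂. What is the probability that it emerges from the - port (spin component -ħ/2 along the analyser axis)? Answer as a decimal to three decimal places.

0.970

For spin-½, the probability of finding spin-up along an axis at angle θ to the initial spin direction is cos²(θ/2); spin-down is sin²(θ/2).
θ = 160°, so P = sin²(80°) ≈ 0.970.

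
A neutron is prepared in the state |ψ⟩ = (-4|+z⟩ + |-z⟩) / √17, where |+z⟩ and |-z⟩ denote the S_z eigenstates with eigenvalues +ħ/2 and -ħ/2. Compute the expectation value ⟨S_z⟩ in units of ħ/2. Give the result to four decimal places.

⟨σ_z⟩ = |a|² - |b|² divided by |a|²+|b|², with a, b the |+z⟩, |-z⟩ amplitudes.
= (16 - 1)/17 = 15/17.
⟨S_z⟩ = (ħ/2)·⟨σ_z⟩.

0.8824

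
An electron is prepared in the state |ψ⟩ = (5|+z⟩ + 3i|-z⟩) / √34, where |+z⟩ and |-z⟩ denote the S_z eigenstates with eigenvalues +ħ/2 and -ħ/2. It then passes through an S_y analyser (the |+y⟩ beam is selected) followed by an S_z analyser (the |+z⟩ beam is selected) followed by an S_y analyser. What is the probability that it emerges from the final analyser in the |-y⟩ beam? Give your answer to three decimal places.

First analyser (S_y): P(|+y⟩) = |⟨+y|ψ⟩|² = 64/68.
After stage 1 the state is |+y⟩; P(|+z⟩) = |⟨+z|+y⟩|² = 1/2.
After stage 2 the state is |+z⟩; P(|-y⟩) = |⟨-y|+z⟩|² = 1/2.
Joint probability = 64/68 × 1/2 × 1/2 = 0.235.

0.235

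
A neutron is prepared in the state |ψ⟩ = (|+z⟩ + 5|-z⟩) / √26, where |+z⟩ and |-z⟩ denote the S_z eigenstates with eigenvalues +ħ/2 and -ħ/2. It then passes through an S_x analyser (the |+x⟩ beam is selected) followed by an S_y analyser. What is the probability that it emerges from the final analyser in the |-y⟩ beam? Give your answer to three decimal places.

0.346

First analyser (S_x): P(|+x⟩) = |⟨+x|ψ⟩|² = 36/52.
After stage 1 the state is |+x⟩; P(|-y⟩) = |⟨-y|+x⟩|² = 1/2.
Joint probability = 36/52 × 1/2 = 0.346.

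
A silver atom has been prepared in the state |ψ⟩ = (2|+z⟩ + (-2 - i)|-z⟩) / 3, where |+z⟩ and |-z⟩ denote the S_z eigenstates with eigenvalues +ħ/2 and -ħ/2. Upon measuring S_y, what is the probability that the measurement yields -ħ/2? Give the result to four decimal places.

|-y⟩ = (|+z⟩ - i|-z⟩)/√2, so ⟨-y|ψ⟩ = (3 - 2i) / (√2·3).
P = |3 - 2i|² / 18 = 13/18.

0.7222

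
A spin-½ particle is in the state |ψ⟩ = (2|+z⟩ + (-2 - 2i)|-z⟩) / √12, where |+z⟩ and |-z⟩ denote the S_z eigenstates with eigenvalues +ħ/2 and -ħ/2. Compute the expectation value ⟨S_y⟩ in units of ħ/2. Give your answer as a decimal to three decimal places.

-0.667

⟨σ_y⟩ = 2 Im(a* b)/(|a|²+|b|²) with a = 2, b = (-2 - 2i).
a* b = (-4 - 4i), so ⟨σ_y⟩ = -8/12.
⟨S_y⟩ = (ħ/2)·⟨σ_y⟩.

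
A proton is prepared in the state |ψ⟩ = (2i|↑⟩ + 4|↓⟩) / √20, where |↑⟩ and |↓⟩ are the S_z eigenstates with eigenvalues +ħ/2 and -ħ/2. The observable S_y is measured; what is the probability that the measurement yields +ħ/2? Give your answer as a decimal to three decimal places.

|+y⟩ = (|↑⟩ + i|↓⟩)/√2, so ⟨+y|ψ⟩ = (-2i) / (√2·√20).
P = |-2i|² / 40 = 4/40.

0.100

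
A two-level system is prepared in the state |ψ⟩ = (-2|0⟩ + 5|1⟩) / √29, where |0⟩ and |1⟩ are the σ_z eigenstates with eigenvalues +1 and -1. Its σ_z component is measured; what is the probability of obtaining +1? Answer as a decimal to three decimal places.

The +1 outcome corresponds to |0⟩. Its amplitude in |ψ⟩ is -2/√29.
P = |-2|² / 29 = 4/29.

0.138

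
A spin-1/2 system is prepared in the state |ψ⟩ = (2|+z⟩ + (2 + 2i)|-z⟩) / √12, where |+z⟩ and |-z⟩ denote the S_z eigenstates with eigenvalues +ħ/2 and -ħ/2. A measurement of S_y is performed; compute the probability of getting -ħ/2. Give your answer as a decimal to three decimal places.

|-y⟩ = (|+z⟩ - i|-z⟩)/√2, so ⟨-y|ψ⟩ = (2i) / (√2·√12).
P = |2i|² / 24 = 4/24.

0.167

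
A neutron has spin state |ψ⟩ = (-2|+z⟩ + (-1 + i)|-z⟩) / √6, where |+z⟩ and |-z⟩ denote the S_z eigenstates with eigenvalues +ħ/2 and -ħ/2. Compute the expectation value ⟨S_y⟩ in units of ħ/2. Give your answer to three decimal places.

⟨σ_y⟩ = 2 Im(a* b)/(|a|²+|b|²) with a = -2, b = (-1 + i).
a* b = (2 - 2i), so ⟨σ_y⟩ = -4/6.
⟨S_y⟩ = (ħ/2)·⟨σ_y⟩.

-0.667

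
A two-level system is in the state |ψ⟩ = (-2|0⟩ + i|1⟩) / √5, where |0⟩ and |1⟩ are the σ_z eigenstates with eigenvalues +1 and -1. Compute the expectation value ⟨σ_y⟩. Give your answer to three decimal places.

-0.800

⟨σ_y⟩ = 2 Im(a* b)/(|a|²+|b|²) with a = -2, b = i.
a* b = -2i, so ⟨σ_y⟩ = -4/5.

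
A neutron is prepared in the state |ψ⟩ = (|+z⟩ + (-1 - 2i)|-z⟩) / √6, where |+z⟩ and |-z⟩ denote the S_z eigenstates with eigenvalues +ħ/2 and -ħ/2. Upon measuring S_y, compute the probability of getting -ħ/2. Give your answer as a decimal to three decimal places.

0.833

|-y⟩ = (|+z⟩ - i|-z⟩)/√2, so ⟨-y|ψ⟩ = (3 - i) / (√2·√6).
P = |3 - i|² / 12 = 10/12.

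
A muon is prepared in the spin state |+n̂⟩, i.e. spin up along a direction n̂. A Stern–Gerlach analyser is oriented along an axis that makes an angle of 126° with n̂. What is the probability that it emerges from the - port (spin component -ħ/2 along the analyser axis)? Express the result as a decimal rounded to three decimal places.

For spin-½, the probability of finding spin-up along an axis at angle θ to the initial spin direction is cos²(θ/2); spin-down is sin²(θ/2).
θ = 126°, so P = sin²(63°) ≈ 0.794.

0.794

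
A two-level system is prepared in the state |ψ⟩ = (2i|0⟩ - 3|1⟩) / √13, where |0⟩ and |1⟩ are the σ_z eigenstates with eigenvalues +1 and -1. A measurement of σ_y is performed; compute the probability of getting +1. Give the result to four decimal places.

0.9615

|+y⟩ = (|0⟩ + i|1⟩)/√2, so ⟨+y|ψ⟩ = (5i) / (√2·√13).
P = |5i|² / 26 = 25/26.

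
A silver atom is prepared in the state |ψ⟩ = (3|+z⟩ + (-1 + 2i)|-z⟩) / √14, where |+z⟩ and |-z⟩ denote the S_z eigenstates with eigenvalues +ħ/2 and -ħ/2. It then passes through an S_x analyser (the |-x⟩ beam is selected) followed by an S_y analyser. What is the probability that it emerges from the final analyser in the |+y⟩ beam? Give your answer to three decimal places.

First analyser (S_x): P(|-x⟩) = |⟨-x|ψ⟩|² = 20/28.
After stage 1 the state is |-x⟩; P(|+y⟩) = |⟨+y|-x⟩|² = 1/2.
Joint probability = 20/28 × 1/2 = 0.357.

0.357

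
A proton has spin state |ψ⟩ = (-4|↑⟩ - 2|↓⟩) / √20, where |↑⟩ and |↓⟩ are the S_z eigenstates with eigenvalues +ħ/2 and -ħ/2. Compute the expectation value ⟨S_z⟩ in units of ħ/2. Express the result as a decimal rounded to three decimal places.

0.600

⟨σ_z⟩ = |a|² - |b|² divided by |a|²+|b|², with a, b the |↑⟩, |↓⟩ amplitudes.
= (16 - 4)/20 = 12/20.
⟨S_z⟩ = (ħ/2)·⟨σ_z⟩.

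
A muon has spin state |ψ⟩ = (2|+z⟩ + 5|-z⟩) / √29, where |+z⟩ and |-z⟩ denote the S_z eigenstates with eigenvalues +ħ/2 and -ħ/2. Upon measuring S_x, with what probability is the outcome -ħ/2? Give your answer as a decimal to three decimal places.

|-x⟩ = (|+z⟩ - |-z⟩)/√2, so ⟨-x|ψ⟩ = (-3) / (√2·√29).
P = |-3|² / 58 = 9/58.

0.155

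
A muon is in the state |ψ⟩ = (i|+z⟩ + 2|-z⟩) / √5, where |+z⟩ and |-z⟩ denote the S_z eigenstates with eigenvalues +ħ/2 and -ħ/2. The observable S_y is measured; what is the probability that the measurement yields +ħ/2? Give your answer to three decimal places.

0.100

|+y⟩ = (|+z⟩ + i|-z⟩)/√2, so ⟨+y|ψ⟩ = (-i) / (√2·√5).
P = |-i|² / 10 = 1/10.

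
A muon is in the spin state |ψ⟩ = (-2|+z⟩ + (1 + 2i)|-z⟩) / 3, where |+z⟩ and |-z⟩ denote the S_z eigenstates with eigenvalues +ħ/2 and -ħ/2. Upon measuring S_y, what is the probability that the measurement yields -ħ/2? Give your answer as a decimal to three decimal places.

0.944

|-y⟩ = (|+z⟩ - i|-z⟩)/√2, so ⟨-y|ψ⟩ = (-4 + i) / (√2·3).
P = |-4 + i|² / 18 = 17/18.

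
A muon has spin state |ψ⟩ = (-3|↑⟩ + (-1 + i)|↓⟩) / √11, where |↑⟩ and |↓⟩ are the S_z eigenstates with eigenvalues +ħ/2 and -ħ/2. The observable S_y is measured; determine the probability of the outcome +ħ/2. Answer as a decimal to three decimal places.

0.227

|+y⟩ = (|↑⟩ + i|↓⟩)/√2, so ⟨+y|ψ⟩ = (-2 + i) / (√2·√11).
P = |-2 + i|² / 22 = 5/22.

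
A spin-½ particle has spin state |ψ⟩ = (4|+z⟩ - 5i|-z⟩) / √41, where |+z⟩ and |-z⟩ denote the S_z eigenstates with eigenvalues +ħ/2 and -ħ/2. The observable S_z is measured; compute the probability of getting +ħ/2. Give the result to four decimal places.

0.3902

The +ħ/2 outcome corresponds to |+z⟩. Its amplitude in |ψ⟩ is 4/√41.
P = |4|² / 41 = 16/41.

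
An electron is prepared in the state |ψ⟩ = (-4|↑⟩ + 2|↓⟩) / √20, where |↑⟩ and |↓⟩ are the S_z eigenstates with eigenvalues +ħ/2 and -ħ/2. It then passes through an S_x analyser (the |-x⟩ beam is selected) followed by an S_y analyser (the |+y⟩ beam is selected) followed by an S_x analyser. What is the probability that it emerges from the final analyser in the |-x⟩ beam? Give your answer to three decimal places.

First analyser (S_x): P(|-x⟩) = |⟨-x|ψ⟩|² = 36/40.
After stage 1 the state is |-x⟩; P(|+y⟩) = |⟨+y|-x⟩|² = 1/2.
After stage 2 the state is |+y⟩; P(|-x⟩) = |⟨-x|+y⟩|² = 1/2.
Joint probability = 36/40 × 1/2 × 1/2 = 0.225.

0.225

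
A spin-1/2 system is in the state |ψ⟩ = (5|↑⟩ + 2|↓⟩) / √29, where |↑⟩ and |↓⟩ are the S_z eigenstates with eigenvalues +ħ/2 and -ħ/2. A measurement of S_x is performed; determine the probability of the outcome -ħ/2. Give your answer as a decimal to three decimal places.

|-x⟩ = (|↑⟩ - |↓⟩)/√2, so ⟨-x|ψ⟩ = (3) / (√2·√29).
P = |3|² / 58 = 9/58.

0.155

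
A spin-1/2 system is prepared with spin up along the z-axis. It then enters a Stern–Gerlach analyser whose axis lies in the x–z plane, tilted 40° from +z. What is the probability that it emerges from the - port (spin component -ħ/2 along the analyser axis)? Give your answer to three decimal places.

For spin-½, the probability of finding spin-up along an axis at angle θ to the initial spin direction is cos²(θ/2); spin-down is sin²(θ/2).
θ = 40°, so P = sin²(20°) ≈ 0.117.

0.117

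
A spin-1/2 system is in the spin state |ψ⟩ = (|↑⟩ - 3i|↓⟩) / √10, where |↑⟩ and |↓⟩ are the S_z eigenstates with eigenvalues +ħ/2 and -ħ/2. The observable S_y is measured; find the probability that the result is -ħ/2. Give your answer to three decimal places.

|-y⟩ = (|↑⟩ - i|↓⟩)/√2, so ⟨-y|ψ⟩ = (4) / (√2·√10).
P = |4|² / 20 = 16/20.

0.800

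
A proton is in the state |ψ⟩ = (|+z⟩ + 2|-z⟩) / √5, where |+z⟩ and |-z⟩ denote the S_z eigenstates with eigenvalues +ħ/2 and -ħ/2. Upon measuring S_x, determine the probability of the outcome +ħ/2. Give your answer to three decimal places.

|+x⟩ = (|+z⟩ + |-z⟩)/√2, so ⟨+x|ψ⟩ = (3) / (√2·√5).
P = |3|² / 10 = 9/10.

0.900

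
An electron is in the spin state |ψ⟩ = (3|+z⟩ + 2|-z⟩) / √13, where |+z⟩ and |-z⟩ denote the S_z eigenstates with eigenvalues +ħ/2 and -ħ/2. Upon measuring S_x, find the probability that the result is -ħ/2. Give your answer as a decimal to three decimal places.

|-x⟩ = (|+z⟩ - |-z⟩)/√2, so ⟨-x|ψ⟩ = (1) / (√2·√13).
P = |1|² / 26 = 1/26.

0.038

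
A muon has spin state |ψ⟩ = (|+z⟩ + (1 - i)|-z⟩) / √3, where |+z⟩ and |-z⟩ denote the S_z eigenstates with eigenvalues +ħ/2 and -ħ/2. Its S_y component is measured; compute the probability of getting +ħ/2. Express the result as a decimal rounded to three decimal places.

0.167

|+y⟩ = (|+z⟩ + i|-z⟩)/√2, so ⟨+y|ψ⟩ = (-i) / (√2·√3).
P = |-i|² / 6 = 1/6.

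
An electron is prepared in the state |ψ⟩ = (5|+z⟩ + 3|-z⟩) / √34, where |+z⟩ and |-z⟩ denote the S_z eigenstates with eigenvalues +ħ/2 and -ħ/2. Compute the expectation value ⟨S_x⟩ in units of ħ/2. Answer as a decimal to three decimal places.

0.882

⟨σ_x⟩ = 2 Re(a* b)/(|a|²+|b|²) with a = 5, b = 3.
a* b = 15, so ⟨σ_x⟩ = 30/34.
⟨S_x⟩ = (ħ/2)·⟨σ_x⟩.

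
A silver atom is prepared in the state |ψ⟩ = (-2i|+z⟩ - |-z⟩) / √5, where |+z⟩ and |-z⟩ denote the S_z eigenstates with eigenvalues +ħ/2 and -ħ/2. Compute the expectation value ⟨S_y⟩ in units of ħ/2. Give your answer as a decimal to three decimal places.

⟨σ_y⟩ = 2 Im(a* b)/(|a|²+|b|²) with a = -2i, b = -1.
a* b = -2i, so ⟨σ_y⟩ = -4/5.
⟨S_y⟩ = (ħ/2)·⟨σ_y⟩.

-0.800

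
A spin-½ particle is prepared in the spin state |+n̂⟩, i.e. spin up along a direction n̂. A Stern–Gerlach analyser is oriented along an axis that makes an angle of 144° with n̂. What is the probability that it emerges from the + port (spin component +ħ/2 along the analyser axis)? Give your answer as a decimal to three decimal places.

For spin-½, the probability of finding spin-up along an axis at angle θ to the initial spin direction is cos²(θ/2); spin-down is sin²(θ/2).
θ = 144°, so P = cos²(72°) ≈ 0.095.

0.095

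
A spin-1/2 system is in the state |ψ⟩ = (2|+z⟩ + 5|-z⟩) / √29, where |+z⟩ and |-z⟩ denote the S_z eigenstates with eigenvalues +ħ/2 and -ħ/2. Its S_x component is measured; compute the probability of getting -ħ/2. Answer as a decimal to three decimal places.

|-x⟩ = (|+z⟩ - |-z⟩)/√2, so ⟨-x|ψ⟩ = (-3) / (√2·√29).
P = |-3|² / 58 = 9/58.

0.155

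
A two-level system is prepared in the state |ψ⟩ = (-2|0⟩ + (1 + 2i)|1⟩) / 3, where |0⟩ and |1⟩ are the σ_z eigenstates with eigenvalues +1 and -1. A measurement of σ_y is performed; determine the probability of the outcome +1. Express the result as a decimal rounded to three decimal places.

0.056

|+y⟩ = (|0⟩ + i|1⟩)/√2, so ⟨+y|ψ⟩ = (-i) / (√2·3).
P = |-i|² / 18 = 1/18.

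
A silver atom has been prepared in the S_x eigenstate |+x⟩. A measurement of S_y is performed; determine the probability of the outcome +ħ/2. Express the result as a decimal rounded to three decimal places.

In the S_z basis, |+x⟩ = (|+z⟩ + |-z⟩)/√2 and |+y⟩ = (|+z⟩ + i|-z⟩)/√2.
|⟨+y|+x⟩|² = 1/2.

0.500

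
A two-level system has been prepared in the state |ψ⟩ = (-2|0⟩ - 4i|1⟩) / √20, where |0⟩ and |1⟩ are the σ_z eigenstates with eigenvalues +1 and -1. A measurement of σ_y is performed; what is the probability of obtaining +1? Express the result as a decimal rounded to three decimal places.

0.900

|+y⟩ = (|0⟩ + i|1⟩)/√2, so ⟨+y|ψ⟩ = (-6) / (√2·√20).
P = |-6|² / 40 = 36/40.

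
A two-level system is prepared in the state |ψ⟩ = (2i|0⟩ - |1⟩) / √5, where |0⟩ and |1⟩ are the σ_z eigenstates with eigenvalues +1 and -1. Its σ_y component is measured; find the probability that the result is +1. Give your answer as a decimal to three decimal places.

|+y⟩ = (|0⟩ + i|1⟩)/√2, so ⟨+y|ψ⟩ = (3i) / (√2·√5).
P = |3i|² / 10 = 9/10.

0.900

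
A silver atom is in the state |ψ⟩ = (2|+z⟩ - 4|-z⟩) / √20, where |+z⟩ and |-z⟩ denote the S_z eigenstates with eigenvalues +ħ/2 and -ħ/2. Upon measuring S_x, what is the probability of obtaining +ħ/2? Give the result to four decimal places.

0.1000

|+x⟩ = (|+z⟩ + |-z⟩)/√2, so ⟨+x|ψ⟩ = (-2) / (√2·√20).
P = |-2|² / 40 = 4/40.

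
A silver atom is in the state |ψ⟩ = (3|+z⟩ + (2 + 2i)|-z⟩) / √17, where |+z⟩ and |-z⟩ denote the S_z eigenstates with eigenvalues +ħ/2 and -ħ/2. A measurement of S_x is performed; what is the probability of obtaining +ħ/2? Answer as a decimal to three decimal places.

|+x⟩ = (|+z⟩ + |-z⟩)/√2, so ⟨+x|ψ⟩ = (5 + 2i) / (√2·√17).
P = |5 + 2i|² / 34 = 29/34.

0.853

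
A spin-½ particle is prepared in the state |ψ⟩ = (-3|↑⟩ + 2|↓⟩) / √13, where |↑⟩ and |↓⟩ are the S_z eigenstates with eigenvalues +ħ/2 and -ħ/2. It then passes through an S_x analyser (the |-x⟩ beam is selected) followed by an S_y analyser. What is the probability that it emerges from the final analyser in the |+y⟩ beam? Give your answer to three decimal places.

0.481

First analyser (S_x): P(|-x⟩) = |⟨-x|ψ⟩|² = 25/26.
After stage 1 the state is |-x⟩; P(|+y⟩) = |⟨+y|-x⟩|² = 1/2.
Joint probability = 25/26 × 1/2 = 0.481.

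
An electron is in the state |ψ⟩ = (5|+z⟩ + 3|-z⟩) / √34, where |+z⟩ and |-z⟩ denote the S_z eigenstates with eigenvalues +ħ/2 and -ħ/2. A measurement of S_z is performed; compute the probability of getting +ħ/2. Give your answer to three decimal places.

0.735

The +ħ/2 outcome corresponds to |+z⟩. Its amplitude in |ψ⟩ is 5/√34.
P = |5|² / 34 = 25/34.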